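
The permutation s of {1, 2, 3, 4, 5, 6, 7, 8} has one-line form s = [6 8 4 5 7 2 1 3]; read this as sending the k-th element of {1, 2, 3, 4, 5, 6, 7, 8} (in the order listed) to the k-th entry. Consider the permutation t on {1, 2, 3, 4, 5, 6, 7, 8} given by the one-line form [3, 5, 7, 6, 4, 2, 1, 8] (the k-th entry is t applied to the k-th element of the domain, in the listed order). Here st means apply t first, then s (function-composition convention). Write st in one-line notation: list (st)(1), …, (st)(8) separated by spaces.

(st)(x) = s(t(x)). Computing each image: s(t(1)) = s(3) = 4, s(t(2)) = s(5) = 7, s(t(3)) = s(7) = 1, s(t(4)) = s(6) = 2, s(t(5)) = s(4) = 5, s(t(6)) = s(2) = 8, s(t(7)) = s(1) = 6, s(t(8)) = s(8) = 3.
Hence st = [4 7 1 2 5 8 6 3].

4 7 1 2 5 8 6 3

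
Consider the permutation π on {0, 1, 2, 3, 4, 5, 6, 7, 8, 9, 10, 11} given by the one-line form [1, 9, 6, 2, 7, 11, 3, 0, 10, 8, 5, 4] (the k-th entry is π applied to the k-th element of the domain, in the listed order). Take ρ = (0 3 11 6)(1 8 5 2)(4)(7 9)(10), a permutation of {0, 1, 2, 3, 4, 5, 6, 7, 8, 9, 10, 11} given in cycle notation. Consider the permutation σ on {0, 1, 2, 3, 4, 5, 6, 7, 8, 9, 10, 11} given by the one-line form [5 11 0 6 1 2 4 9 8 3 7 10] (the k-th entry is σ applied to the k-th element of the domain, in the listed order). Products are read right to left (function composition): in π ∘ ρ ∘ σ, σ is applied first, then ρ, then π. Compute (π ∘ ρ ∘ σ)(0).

(π ∘ ρ ∘ σ)(0) = π(ρ(σ(0))). σ(0) = 5, then ρ(5) = 2, then π(2) = 6, so the result is 6.

6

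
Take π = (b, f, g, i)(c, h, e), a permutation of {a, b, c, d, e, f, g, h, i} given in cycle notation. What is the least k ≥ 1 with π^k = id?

12

The cycle type of π is (4, 3, 1, 1).
The order is lcm(4, 3) = 12.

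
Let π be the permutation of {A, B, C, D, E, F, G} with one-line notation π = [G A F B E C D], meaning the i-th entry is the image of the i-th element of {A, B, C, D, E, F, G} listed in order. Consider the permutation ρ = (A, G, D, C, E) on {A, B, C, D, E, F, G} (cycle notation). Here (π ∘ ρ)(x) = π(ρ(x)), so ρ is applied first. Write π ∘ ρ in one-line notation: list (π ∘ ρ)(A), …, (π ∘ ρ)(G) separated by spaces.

D A E F G C B

(π ∘ ρ)(x) = π(ρ(x)). Computing each image: π(ρ(A)) = π(G) = D, π(ρ(B)) = π(B) = A, π(ρ(C)) = π(E) = E, π(ρ(D)) = π(C) = F, π(ρ(E)) = π(A) = G, π(ρ(F)) = π(F) = C, π(ρ(G)) = π(D) = B.
Hence π ∘ ρ = [D A E F G C B].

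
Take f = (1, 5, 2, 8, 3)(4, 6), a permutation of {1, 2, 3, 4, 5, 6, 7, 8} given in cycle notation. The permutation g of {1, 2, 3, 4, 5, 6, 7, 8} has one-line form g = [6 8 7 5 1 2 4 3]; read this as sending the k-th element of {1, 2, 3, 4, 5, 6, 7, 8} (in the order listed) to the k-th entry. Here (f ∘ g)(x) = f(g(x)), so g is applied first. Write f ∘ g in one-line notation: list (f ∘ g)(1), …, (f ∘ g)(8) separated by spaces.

(f ∘ g)(x) = f(g(x)). Computing each image: f(g(1)) = f(6) = 4, f(g(2)) = f(8) = 3, f(g(3)) = f(7) = 7, f(g(4)) = f(5) = 2, f(g(5)) = f(1) = 5, f(g(6)) = f(2) = 8, f(g(7)) = f(4) = 6, f(g(8)) = f(3) = 1.
Hence f ∘ g = [4 3 7 2 5 8 6 1].

4 3 7 2 5 8 6 1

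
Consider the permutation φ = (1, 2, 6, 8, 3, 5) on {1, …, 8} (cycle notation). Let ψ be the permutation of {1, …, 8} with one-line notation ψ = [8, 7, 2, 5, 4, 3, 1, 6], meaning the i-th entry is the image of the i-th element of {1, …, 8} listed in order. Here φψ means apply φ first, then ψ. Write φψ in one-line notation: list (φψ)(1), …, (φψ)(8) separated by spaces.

(φψ)(x) = ψ(φ(x)). Computing each image: ψ(φ(1)) = ψ(2) = 7, ψ(φ(2)) = ψ(6) = 3, ψ(φ(3)) = ψ(5) = 4, ψ(φ(4)) = ψ(4) = 5, ψ(φ(5)) = ψ(1) = 8, ψ(φ(6)) = ψ(8) = 6, ψ(φ(7)) = ψ(7) = 1, ψ(φ(8)) = ψ(3) = 2.
Hence φψ = [7 3 4 5 8 6 1 2].

7 3 4 5 8 6 1 2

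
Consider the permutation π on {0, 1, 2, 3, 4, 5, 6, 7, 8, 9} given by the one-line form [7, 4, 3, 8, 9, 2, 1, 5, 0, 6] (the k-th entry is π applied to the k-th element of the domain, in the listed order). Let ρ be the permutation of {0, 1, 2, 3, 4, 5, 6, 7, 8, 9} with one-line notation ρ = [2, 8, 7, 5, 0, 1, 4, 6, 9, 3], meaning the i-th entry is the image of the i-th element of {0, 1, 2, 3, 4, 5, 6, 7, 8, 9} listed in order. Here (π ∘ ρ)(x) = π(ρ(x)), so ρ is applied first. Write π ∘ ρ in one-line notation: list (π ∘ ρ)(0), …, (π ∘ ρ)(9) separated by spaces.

3 0 5 2 7 4 9 1 6 8

Chase each element through ρ then π: 0 → 2 → 3; 1 → 8 → 0; 2 → 7 → 5; 3 → 5 → 2; 4 → 0 → 7; 5 → 1 → 4; 6 → 4 → 9; 7 → 6 → 1; 8 → 9 → 6; 9 → 3 → 8.
Collecting the images, π ∘ ρ = [3 0 5 2 7 4 9 1 6 8].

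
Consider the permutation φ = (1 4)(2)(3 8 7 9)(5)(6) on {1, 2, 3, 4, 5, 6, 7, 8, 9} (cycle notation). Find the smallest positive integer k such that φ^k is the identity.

4

The disjoint cycles have lengths 4, 2, 1, 1, 1.
The order of φ is the least common multiple of its cycle lengths: lcm(4, 2) = 4.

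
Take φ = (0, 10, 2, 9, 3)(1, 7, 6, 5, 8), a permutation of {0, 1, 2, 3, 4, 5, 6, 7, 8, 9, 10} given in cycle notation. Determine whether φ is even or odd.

even

The cycle lengths are 5, 5, 1.
A cycle is odd iff its length is even; φ has 0 even-length cycles, so sgn(φ) = (−1)^0 and φ is even.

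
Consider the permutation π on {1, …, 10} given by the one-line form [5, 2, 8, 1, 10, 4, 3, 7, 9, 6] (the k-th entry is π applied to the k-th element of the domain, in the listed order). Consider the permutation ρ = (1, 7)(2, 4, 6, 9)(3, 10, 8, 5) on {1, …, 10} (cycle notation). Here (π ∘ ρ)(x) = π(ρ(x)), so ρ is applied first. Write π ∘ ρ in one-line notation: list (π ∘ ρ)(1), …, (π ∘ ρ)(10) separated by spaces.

For each element, apply ρ then π: 1 → 7 → 3; 2 → 4 → 1; 3 → 10 → 6; 4 → 6 → 4; 5 → 3 → 8; 6 → 9 → 9; 7 → 1 → 5; 8 → 5 → 10; 9 → 2 → 2; 10 → 8 → 7.
So π ∘ ρ in one-line form is 3 1 6 4 8 9 5 10 2 7.

3 1 6 4 8 9 5 10 2 7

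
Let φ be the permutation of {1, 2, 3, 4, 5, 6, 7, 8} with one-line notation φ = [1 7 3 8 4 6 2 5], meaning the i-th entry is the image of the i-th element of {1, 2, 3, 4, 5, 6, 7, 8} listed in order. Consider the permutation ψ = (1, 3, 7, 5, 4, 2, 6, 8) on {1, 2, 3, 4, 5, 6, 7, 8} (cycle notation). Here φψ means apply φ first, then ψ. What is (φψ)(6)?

φ(6) = 6, then ψ(6) = 8; composing gives (φψ)(6) = 8.

8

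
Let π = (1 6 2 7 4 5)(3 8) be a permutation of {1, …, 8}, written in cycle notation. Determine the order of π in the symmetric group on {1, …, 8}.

6

The disjoint cycles have lengths 6, 2.
Since disjoint cycles commute, ord(π) = lcm(6, 2) = 6.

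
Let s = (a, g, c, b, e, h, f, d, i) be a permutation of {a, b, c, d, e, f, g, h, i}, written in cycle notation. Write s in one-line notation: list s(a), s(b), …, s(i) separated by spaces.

Each element maps to the next entry in its cycle (wrapping to the front): a→g, b→e, c→b, d→i, e→h, f→d, g→c, h→f, i→a.
Listing these in domain order gives g e b i h d c f a.

g e b i h d c f a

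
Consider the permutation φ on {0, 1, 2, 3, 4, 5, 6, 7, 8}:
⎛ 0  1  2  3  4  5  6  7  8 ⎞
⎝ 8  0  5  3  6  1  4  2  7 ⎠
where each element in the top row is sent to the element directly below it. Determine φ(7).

2

The entry below 7 in the array is 2, so φ(7) = 2.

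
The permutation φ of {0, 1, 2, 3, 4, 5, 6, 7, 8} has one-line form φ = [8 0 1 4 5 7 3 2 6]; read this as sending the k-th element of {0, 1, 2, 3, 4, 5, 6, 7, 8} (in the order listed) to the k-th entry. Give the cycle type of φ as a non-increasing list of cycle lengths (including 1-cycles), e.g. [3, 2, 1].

The disjoint cycles are (0, 8, 6, 3, 4, 5, 7, 2, 1), with lengths 9 in non-increasing order.

[9]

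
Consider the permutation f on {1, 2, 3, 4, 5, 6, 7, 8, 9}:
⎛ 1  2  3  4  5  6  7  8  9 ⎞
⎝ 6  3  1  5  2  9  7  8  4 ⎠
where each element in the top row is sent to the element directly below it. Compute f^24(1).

Tracing 1 → 6 → … returns to 1 after 7 steps, so 1 lies in a 7-cycle (1, 6, 9, 4, 5, 2, 3).
Since the cycle has length 7, f^24 acts on it the same as f^3 (24 mod 7 = 3).
Advancing 3 steps from 1: 1 → 6 → 9 → 4.

4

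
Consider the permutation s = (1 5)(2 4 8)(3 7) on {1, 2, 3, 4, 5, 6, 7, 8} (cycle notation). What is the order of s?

6

The disjoint cycles have lengths 3, 2, 2, 1.
Since disjoint cycles commute, ord(s) = lcm(3, 2, 2) = 6.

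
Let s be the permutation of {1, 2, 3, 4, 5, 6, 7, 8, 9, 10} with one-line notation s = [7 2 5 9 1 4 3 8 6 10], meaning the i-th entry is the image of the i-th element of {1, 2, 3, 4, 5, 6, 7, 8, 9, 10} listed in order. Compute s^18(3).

Tracing 3 → 5 → … returns to 3 after 4 steps, so 3 lies in a 4-cycle (1, 7, 3, 5).
Since the cycle has length 4, s^18 acts on it the same as s^2 (18 mod 4 = 2).
Advancing 2 steps from 3: 3 → 5 → 1.

1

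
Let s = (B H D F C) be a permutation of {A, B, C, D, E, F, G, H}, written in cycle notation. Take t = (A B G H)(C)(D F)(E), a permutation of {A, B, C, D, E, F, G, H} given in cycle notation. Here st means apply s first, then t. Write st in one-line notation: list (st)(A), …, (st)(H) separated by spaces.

(st)(x) = t(s(x)). Computing each image: t(s(A)) = t(A) = B, t(s(B)) = t(H) = A, t(s(C)) = t(B) = G, t(s(D)) = t(F) = D, t(s(E)) = t(E) = E, t(s(F)) = t(C) = C, t(s(G)) = t(G) = H, t(s(H)) = t(D) = F.
Hence st = [B A G D E C H F].

B A G D E C H F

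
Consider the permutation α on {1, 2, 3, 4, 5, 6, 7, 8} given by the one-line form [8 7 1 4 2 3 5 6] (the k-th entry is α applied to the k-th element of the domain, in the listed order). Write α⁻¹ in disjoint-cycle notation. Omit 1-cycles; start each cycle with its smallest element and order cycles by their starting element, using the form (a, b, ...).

First write α in disjoint cycles: (1, 8, 6, 3)(2, 7, 5).
The inverse reverses every cycle; in canonical form, α⁻¹ = (1, 3, 6, 8)(2, 5, 7).

(1, 3, 6, 8)(2, 5, 7)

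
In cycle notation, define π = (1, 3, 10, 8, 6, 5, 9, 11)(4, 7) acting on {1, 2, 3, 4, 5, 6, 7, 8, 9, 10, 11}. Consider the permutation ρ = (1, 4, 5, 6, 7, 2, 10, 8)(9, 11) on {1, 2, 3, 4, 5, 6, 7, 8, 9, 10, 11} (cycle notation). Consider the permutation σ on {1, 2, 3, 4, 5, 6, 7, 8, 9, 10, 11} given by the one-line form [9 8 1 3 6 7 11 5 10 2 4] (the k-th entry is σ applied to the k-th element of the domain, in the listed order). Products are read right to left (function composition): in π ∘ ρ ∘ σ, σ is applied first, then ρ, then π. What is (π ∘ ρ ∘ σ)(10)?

(π ∘ ρ ∘ σ)(10) = π(ρ(σ(10))). σ(10) = 2, then ρ(2) = 10, then π(10) = 8, so the result is 8.

8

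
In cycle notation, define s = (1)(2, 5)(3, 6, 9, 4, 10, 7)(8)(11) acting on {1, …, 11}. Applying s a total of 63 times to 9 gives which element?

7

9 lies in the 6-cycle (3, 6, 9, 4, 10, 7).
Since the cycle has length 6, s^63 acts on it the same as s^3 (63 mod 6 = 3).
Advancing 3 steps from 9: 9 → 4 → 10 → 7.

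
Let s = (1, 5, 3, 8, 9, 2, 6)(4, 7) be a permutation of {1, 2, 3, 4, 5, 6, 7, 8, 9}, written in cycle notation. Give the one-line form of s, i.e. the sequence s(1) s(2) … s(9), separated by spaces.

Each element maps to the next entry in its cycle (wrapping to the front): 1↦5, 2↦6, 3↦8, 4↦7, 5↦3, 6↦1, 7↦4, 8↦9, 9↦2.
So the one-line form is 5 6 8 7 3 1 4 9 2.

5 6 8 7 3 1 4 9 2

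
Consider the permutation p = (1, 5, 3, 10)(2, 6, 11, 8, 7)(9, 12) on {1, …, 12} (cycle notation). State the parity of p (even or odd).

The cycle lengths are 5, 4, 2, 1.
A cycle is odd iff its length is even; p has 2 even-length cycles, so sgn(p) = (−1)^2 and p is even.

even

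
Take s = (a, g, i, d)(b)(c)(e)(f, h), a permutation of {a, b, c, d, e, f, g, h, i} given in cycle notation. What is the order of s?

4

The cycle type of s is (4, 2, 1, 1, 1).
Since disjoint cycles commute, ord(s) = lcm(4, 2) = 4.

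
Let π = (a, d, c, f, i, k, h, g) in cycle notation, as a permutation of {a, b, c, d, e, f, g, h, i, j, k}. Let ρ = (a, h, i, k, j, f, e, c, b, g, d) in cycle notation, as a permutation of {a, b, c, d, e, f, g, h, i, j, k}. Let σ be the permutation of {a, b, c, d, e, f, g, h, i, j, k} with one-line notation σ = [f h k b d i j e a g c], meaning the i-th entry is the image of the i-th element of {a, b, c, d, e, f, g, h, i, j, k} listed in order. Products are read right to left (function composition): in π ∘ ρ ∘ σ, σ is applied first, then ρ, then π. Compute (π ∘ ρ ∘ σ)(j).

(π ∘ ρ ∘ σ)(j) = π(ρ(σ(j))). σ(j) = g, then ρ(g) = d, then π(d) = c, so the result is c.

c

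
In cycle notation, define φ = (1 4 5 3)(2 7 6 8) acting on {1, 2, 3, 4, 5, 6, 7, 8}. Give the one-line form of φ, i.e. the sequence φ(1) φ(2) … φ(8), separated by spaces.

4 7 1 5 3 8 6 2

Reading each image from the cycles: 1→4, 2→7, 3→1, 4→5, 5→3, 6→8, 7→6, 8→2.
So the one-line form is 4 7 1 5 3 8 6 2.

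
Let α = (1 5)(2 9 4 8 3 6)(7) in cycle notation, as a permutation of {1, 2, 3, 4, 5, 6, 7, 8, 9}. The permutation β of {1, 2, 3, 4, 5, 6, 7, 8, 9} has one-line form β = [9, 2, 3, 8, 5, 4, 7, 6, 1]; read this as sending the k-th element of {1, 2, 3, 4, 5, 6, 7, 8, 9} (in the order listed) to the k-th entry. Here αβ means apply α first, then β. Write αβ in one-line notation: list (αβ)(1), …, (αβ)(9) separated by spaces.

5 1 4 6 9 2 7 3 8

Chase each element through α then β: 1 → 5 → 5; 2 → 9 → 1; 3 → 6 → 4; 4 → 8 → 6; 5 → 1 → 9; 6 → 2 → 2; 7 → 7 → 7; 8 → 3 → 3; 9 → 4 → 8.
So αβ in one-line form is 5 1 4 6 9 2 7 3 8.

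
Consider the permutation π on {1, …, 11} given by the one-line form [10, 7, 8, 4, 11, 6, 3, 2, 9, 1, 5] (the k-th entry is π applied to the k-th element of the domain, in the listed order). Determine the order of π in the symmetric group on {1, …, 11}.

4

The disjoint-cycle form of π has cycle lengths 4, 2, 2, 1, 1, 1.
The order of π is the least common multiple of its cycle lengths: lcm(4, 2, 2) = 4.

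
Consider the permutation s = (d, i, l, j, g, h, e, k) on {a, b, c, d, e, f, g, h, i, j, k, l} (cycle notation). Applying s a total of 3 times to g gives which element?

g lies in the 8-cycle (d, i, l, j, g, h, e, k).
Advancing 3 steps from g: g → h → e → k.

k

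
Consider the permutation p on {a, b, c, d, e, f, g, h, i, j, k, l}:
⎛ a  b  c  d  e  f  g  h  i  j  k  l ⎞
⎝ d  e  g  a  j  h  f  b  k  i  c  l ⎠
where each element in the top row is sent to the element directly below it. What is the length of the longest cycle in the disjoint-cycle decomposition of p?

9

Decomposing into disjoint cycles gives (a, d)(b, e, j, i, k, c, g, f, h); the longest has length 9.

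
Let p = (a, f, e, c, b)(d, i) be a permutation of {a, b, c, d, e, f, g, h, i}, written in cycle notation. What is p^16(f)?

e

f lies in the 5-cycle (a, f, e, c, b).
On a 5-cycle, p^5 is the identity, so p^16 = p^1 there (16 ≡ 1 mod 5).
Stepping 1 place around the cycle: f → e.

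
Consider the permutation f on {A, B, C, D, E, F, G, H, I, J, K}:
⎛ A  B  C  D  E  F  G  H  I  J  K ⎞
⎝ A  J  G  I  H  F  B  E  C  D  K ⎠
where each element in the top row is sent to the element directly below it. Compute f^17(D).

Tracing D → I → … returns to D after 6 steps, so D lies in a 6-cycle (B J D I C G).
Powers repeat with period 6 on this cycle, and 17 mod 6 = 5, so f^17(D) = f^5(D).
Advancing 5 steps from D: D → I → C → G → B → J.

J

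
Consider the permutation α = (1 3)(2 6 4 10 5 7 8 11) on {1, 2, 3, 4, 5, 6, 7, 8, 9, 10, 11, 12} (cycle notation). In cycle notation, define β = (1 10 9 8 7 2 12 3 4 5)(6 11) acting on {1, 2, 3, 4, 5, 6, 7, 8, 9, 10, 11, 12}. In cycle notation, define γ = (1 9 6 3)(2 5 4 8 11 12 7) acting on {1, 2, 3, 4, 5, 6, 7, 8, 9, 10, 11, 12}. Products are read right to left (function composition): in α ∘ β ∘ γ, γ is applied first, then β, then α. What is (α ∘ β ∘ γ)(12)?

Chase 12: γ(12) = 7; β(7) = 2; α(2) = 6. Hence (α ∘ β ∘ γ)(12) = 6.

6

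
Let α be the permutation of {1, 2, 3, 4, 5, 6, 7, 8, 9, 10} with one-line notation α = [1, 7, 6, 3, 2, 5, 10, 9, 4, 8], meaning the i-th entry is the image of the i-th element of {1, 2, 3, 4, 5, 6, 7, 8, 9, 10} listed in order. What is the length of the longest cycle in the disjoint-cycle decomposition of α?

Decomposing into disjoint cycles gives (2 7 10 8 9 4 3 6 5); the longest has length 9.

9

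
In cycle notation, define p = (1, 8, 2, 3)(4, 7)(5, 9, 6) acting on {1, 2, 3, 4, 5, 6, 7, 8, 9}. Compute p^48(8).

8 lies in the 4-cycle (1, 8, 2, 3).
Powers repeat with period 4 on this cycle, and 48 mod 4 = 0, so p^48(8) = p^0(8).
So p^48(8) = 8.

8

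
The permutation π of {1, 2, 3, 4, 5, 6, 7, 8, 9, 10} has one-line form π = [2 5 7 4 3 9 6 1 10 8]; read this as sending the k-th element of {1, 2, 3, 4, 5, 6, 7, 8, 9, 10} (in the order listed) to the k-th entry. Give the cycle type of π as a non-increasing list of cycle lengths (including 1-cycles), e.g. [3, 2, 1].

The disjoint cycles are (1, 2, 5, 3, 7, 6, 9, 10, 8)(4), with lengths 9, 1 in non-increasing order.

[9, 1]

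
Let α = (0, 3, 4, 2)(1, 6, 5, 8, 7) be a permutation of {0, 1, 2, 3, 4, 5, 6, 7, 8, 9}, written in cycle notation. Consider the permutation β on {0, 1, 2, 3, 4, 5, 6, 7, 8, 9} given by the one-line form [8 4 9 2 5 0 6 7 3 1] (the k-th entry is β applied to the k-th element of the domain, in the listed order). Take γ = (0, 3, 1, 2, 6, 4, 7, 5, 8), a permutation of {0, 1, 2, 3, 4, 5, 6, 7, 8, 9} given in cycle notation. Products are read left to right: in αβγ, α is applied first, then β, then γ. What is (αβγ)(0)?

(αβγ)(0) = γ(β(α(0))). α(0) = 3, then β(3) = 2, then γ(2) = 6, so the result is 6.

6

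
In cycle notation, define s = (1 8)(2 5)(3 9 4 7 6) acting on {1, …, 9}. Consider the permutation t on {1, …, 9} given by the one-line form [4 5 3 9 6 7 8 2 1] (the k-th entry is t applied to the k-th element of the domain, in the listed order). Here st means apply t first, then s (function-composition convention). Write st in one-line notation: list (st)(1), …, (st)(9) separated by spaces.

Chase each element through t then s: 1 → 4 → 7; 2 → 5 → 2; 3 → 3 → 9; 4 → 9 → 4; 5 → 6 → 3; 6 → 7 → 6; 7 → 8 → 1; 8 → 2 → 5; 9 → 1 → 8.
So st in one-line form is 7 2 9 4 3 6 1 5 8.

7 2 9 4 3 6 1 5 8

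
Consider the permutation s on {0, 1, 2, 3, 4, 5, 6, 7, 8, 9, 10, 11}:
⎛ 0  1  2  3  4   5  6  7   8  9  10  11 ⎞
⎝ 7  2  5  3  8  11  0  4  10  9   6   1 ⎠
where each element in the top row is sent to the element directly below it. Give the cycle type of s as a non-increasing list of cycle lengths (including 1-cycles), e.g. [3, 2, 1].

The disjoint cycles are (0 7 4 8 10 6)(1 2 5 11)(3)(9), with lengths 6, 4, 1, 1 in non-increasing order.

[6, 4, 1, 1]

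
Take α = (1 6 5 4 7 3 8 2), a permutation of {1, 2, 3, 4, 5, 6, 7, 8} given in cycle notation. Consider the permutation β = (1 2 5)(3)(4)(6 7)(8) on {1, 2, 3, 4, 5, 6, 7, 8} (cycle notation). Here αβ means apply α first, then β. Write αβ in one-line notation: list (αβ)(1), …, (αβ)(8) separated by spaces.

For each element, apply α then β: 1 → 6 → 7; 2 → 1 → 2; 3 → 8 → 8; 4 → 7 → 6; 5 → 4 → 4; 6 → 5 → 1; 7 → 3 → 3; 8 → 2 → 5.
Collecting the images, αβ = [7 2 8 6 4 1 3 5].

7 2 8 6 4 1 3 5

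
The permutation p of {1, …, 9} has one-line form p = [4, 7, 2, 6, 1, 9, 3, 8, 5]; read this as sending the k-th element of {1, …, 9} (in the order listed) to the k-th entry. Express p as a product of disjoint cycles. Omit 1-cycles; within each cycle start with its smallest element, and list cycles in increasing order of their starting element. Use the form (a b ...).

(1 4 6 9 5)(2 7 3)

Start at 1 and follow images: 1 → 4 → 6 → 9 → 5 → 1, giving the cycle (1 4 6 9 5).
Continuing from each remaining unvisited element yields (1 4 6 9 5)(2 7 3).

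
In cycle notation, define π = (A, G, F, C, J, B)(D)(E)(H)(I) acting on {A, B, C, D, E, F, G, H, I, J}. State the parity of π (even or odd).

odd

The cycle lengths are 6, 1, 1, 1, 1.
A cycle of length ℓ contributes ℓ−1 transpositions, so π is a product of 5 transpositions — odd.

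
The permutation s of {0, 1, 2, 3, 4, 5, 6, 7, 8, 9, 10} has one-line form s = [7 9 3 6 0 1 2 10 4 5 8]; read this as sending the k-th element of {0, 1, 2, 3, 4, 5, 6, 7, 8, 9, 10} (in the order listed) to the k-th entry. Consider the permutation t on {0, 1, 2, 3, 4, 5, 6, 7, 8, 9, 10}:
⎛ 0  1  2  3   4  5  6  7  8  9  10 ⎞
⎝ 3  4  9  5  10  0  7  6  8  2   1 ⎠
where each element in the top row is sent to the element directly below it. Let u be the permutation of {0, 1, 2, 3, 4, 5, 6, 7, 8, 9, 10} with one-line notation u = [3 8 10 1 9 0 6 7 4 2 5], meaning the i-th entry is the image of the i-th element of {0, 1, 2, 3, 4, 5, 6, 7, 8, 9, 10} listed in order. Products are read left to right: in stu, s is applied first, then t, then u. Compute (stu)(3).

7

Apply the permutations in order: s(3) = 6, then t(6) = 7, then u(7) = 7. So (stu)(3) = 7.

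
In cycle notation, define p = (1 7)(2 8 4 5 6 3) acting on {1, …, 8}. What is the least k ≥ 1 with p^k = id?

The disjoint cycles have lengths 6, 2.
The order is lcm(6, 2) = 6.

6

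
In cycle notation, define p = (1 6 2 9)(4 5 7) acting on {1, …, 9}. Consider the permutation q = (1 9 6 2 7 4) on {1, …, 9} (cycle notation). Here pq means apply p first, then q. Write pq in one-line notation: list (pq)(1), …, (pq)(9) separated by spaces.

2 6 3 5 4 7 1 8 9

(pq)(x) = q(p(x)). Computing each image: q(p(1)) = q(6) = 2, q(p(2)) = q(9) = 6, q(p(3)) = q(3) = 3, q(p(4)) = q(5) = 5, q(p(5)) = q(7) = 4, q(p(6)) = q(2) = 7, q(p(7)) = q(4) = 1, q(p(8)) = q(8) = 8, q(p(9)) = q(1) = 9.
Hence pq = [2 6 3 5 4 7 1 8 9].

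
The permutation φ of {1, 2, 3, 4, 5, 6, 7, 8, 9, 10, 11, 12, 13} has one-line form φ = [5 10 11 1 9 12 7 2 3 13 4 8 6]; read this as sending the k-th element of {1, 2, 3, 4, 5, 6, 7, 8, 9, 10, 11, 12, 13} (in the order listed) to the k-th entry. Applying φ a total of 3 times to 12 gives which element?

Tracing 12 → 8 → … returns to 12 after 6 steps, so 12 lies in a 6-cycle (2 10 13 6 12 8).
Stepping 3 places around the cycle: 12 → 8 → 2 → 10.

10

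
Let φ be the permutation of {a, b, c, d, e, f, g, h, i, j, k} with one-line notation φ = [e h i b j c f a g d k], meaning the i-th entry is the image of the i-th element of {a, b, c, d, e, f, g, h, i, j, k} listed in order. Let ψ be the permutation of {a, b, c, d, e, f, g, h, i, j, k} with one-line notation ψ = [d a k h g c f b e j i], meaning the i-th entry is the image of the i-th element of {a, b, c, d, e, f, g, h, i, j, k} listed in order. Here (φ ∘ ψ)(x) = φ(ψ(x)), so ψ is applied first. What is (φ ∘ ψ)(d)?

ψ(d) = h, then φ(h) = a; composing gives (φ ∘ ψ)(d) = a.

a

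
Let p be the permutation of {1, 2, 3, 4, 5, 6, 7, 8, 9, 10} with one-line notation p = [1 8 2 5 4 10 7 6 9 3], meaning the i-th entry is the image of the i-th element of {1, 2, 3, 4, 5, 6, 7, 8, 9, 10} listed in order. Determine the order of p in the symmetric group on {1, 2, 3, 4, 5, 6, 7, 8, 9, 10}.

10

The disjoint-cycle form of p has cycle lengths 5, 2, 1, 1, 1.
The order is lcm(5, 2) = 10.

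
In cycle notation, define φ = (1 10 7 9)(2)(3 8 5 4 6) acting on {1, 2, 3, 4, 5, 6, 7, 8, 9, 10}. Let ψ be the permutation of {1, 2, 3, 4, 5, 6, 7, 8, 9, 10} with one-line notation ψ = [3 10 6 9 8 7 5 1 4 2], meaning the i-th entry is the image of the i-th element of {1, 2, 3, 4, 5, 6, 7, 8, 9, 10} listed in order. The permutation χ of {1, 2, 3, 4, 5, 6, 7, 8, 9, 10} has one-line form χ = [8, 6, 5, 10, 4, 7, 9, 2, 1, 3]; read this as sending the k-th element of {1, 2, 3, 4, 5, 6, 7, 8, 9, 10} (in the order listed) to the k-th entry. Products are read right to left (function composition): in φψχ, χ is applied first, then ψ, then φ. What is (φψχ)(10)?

Chase 10: χ(10) = 3; ψ(3) = 6; φ(6) = 3. Hence (φψχ)(10) = 3.

3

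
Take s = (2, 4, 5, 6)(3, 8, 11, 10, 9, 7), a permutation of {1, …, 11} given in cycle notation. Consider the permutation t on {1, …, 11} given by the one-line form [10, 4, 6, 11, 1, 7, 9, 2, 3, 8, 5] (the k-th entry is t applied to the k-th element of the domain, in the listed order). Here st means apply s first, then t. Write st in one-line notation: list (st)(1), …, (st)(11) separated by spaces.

10 11 2 1 7 4 6 5 9 3 8

For each element, apply s then t: 1 → 1 → 10; 2 → 4 → 11; 3 → 8 → 2; 4 → 5 → 1; 5 → 6 → 7; 6 → 2 → 4; 7 → 3 → 6; 8 → 11 → 5; 9 → 7 → 9; 10 → 9 → 3; 11 → 10 → 8.
So st in one-line form is 10 11 2 1 7 4 6 5 9 3 8.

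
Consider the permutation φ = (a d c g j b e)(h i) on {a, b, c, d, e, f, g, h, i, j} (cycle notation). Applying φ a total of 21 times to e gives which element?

e

e lies in the 7-cycle (a d c g j b e).
Since the cycle has length 7, φ^21 acts on it the same as φ^0 (21 mod 7 = 0).
So φ^21(e) = e.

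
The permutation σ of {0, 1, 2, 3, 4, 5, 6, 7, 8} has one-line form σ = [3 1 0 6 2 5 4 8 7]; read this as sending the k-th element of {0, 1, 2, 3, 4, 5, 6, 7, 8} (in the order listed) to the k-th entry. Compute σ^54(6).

3

Tracing 6 → 4 → … returns to 6 after 5 steps, so 6 lies in a 5-cycle (0 3 6 4 2).
On a 5-cycle, σ^5 is the identity, so σ^54 = σ^4 there (54 ≡ 4 mod 5).
Stepping 4 places around the cycle: 6 → 4 → 2 → 0 → 3.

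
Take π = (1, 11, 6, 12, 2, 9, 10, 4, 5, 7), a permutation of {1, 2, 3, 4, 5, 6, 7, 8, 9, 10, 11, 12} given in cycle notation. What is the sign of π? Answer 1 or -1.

-1

The cycle lengths are 10, 1, 1.
A cycle is odd iff its length is even; π has 1 even-length cycle, so sgn(π) = (−1)^1 and π is odd.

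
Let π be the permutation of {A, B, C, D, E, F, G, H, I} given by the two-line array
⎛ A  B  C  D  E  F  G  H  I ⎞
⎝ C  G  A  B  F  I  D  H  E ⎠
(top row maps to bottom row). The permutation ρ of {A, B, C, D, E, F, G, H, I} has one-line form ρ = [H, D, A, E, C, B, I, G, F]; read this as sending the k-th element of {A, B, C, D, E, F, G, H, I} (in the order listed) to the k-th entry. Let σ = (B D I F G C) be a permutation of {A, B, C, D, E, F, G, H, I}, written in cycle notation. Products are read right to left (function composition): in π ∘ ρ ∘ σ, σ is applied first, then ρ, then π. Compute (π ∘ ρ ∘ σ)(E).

Chase E: σ(E) = E; ρ(E) = C; π(C) = A. Hence (π ∘ ρ ∘ σ)(E) = A.

A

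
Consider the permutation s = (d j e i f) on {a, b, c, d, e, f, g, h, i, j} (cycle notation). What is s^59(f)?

i

f lies in the 5-cycle (d j e i f).
Since the cycle has length 5, s^59 acts on it the same as s^4 (59 mod 5 = 4).
Stepping 4 places around the cycle: f → d → j → e → i.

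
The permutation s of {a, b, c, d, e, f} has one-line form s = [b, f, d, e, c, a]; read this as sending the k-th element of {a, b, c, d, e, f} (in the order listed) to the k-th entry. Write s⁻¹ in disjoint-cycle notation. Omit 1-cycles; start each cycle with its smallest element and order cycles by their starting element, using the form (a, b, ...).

The cycle decomposition of s is (a, b, f)(c, d, e).
Reversing each cycle (and rotating so the smallest element leads) gives s⁻¹ = (a, f, b)(c, e, d).

(a, f, b)(c, e, d)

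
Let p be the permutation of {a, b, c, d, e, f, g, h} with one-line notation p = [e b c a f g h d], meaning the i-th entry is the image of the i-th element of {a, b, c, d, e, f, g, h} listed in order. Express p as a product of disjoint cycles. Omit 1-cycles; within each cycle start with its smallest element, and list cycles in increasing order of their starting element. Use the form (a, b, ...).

Start at a and follow images: a → e → f → g → h → d → a, giving the cycle (a, e, f, g, h, d).
Repeating from the next unused element and collecting all non-trivial cycles gives (a, e, f, g, h, d).

(a, e, f, g, h, d)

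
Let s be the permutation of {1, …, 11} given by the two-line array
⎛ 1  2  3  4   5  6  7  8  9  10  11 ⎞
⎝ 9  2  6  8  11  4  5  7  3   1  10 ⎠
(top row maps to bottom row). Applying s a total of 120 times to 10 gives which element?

Tracing 10 → 1 → … returns to 10 after 10 steps, so 10 lies in a 10-cycle (1 9 3 6 4 8 7 5 11 10).
On a 10-cycle, s^10 is the identity, so s^120 = s^0 there (120 ≡ 0 mod 10).
So s^120(10) = 10.

10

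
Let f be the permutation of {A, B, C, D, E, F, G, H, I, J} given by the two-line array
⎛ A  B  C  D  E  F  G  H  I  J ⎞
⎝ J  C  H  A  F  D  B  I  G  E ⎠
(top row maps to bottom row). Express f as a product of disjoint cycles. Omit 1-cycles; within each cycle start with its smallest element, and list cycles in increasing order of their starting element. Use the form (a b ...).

(A J E F D)(B C H I G)

Start at A and follow images: A → J → E → F → D → A, giving the cycle (A J E F D).
Continuing from each remaining unvisited element yields (A J E F D)(B C H I G).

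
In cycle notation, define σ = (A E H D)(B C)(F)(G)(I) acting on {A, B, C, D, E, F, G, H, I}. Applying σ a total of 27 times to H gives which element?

H lies in the 4-cycle (A E H D).
Since the cycle has length 4, σ^27 acts on it the same as σ^3 (27 mod 4 = 3).
Stepping 3 places around the cycle: H → D → A → E.

E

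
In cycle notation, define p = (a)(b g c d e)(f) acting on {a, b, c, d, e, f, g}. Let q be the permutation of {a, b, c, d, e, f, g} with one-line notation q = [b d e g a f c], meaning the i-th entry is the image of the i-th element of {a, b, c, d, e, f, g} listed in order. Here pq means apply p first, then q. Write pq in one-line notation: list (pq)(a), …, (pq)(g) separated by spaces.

b c g a d f e

Chase each element through p then q: a → a → b; b → g → c; c → d → g; d → e → a; e → b → d; f → f → f; g → c → e.
Collecting the images, pq = [b c g a d f e].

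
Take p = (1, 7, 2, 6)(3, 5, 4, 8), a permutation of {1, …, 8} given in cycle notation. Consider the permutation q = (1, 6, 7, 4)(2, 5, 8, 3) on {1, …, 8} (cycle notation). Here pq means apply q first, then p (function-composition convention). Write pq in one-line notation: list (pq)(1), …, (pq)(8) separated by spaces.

1 4 6 7 3 2 8 5

For each element, apply q then p: 1 → 6 → 1; 2 → 5 → 4; 3 → 2 → 6; 4 → 1 → 7; 5 → 8 → 3; 6 → 7 → 2; 7 → 4 → 8; 8 → 3 → 5.
Collecting the images, pq = [1 4 6 7 3 2 8 5].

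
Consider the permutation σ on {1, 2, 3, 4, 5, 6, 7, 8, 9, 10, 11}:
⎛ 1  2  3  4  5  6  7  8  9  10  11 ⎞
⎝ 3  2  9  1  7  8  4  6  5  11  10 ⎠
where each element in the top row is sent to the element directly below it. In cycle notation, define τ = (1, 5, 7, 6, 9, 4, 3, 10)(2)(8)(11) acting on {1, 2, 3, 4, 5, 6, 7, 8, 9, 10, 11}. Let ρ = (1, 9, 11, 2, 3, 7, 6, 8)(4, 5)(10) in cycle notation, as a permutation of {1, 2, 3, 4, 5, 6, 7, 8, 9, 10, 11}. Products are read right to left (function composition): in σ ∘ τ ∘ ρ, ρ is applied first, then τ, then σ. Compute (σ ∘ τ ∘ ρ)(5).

Apply the permutations in order: ρ(5) = 4, then τ(4) = 3, then σ(3) = 9. So (σ ∘ τ ∘ ρ)(5) = 9.

9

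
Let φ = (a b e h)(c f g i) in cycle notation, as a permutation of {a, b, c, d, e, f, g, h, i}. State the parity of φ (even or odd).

even

The cycle lengths are 4, 4, 1.
A cycle of length ℓ contributes ℓ−1 transpositions, so φ is a product of 3 + 3 = 6 transpositions — even.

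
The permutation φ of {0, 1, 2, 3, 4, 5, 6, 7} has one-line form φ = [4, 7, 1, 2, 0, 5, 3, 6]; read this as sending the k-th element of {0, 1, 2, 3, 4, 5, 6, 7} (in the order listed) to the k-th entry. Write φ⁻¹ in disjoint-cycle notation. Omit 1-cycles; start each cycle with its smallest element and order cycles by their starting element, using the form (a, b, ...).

(0, 4)(1, 2, 3, 6, 7)

The cycle decomposition of φ is (0, 4)(1, 7, 6, 3, 2).
Reversing each cycle (and rotating so the smallest element leads) gives φ⁻¹ = (0, 4)(1, 2, 3, 6, 7).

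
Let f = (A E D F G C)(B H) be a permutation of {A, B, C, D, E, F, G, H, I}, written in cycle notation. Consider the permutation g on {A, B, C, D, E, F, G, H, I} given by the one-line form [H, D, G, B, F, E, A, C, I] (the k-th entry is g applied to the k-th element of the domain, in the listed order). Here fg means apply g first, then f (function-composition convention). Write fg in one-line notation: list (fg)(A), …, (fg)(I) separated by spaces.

B F C H G D E A I

Chase each element through g then f: A → H → B; B → D → F; C → G → C; D → B → H; E → F → G; F → E → D; G → A → E; H → C → A; I → I → I.
Collecting the images, fg = [B F C H G D E A I].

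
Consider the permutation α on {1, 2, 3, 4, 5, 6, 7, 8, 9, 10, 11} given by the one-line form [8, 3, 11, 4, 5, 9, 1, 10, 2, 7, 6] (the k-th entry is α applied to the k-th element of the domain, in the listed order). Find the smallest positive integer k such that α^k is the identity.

Writing α as disjoint cycles, the cycle lengths are 5, 4, 1, 1.
The order of α is the least common multiple of its cycle lengths: lcm(5, 4) = 20.

20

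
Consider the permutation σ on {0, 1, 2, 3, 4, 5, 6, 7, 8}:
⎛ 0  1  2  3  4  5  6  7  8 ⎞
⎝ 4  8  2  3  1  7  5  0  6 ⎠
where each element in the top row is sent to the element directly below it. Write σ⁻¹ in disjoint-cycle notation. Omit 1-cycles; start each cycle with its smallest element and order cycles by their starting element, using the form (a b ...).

(0 7 5 6 8 1 4)

The cycle decomposition of σ is (0 4 1 8 6 5 7).
Reversing each cycle (and rotating so the smallest element leads) gives σ⁻¹ = (0 7 5 6 8 1 4).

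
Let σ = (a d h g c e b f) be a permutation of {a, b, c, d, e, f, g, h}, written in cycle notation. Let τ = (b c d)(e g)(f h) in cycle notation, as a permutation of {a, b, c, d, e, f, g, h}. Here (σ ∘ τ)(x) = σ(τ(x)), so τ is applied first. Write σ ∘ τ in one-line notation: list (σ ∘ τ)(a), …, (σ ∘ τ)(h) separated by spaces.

For each element, apply τ then σ: a → a → d; b → c → e; c → d → h; d → b → f; e → g → c; f → h → g; g → e → b; h → f → a.
Collecting the images, σ ∘ τ = [d e h f c g b a].

d e h f c g b a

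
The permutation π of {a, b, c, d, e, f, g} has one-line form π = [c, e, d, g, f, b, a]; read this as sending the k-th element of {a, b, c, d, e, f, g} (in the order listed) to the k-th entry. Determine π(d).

d is element number 4 of the domain, and entry number 4 of the one-line form is g, so π(d) = g.

g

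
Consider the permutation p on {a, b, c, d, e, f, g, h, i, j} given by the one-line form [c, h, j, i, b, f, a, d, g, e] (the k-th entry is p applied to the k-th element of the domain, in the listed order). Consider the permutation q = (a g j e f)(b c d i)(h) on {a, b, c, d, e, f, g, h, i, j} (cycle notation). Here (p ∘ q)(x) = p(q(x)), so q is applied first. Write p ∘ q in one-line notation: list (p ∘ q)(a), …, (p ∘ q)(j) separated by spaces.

Chase each element through q then p: a → g → a; b → c → j; c → d → i; d → i → g; e → f → f; f → a → c; g → j → e; h → h → d; i → b → h; j → e → b.
Collecting the images, p ∘ q = [a j i g f c e d h b].

a j i g f c e d h b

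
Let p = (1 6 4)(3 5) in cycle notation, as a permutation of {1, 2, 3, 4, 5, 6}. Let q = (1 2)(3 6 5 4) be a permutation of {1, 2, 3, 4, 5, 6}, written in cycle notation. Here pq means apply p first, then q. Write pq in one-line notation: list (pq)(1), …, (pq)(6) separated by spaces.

For each element, apply p then q: 1 → 6 → 5; 2 → 2 → 1; 3 → 5 → 4; 4 → 1 → 2; 5 → 3 → 6; 6 → 4 → 3.
So pq in one-line form is 5 1 4 2 6 3.

5 1 4 2 6 3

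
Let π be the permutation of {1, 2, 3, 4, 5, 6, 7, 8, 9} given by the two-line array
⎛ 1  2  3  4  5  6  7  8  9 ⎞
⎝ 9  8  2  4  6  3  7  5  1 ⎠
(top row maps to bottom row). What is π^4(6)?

Tracing 6 → 3 → … returns to 6 after 5 steps, so 6 lies in a 5-cycle (2 8 5 6 3).
Advancing 4 steps from 6: 6 → 3 → 2 → 8 → 5.

5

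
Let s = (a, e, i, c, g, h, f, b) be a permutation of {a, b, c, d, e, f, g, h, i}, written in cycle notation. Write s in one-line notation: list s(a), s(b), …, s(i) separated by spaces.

Image by image: a↦e, b↦a, c↦g, d↦d, e↦i, f↦b, g↦h, h↦f, i↦c.
So the one-line form is e a g d i b h f c.

e a g d i b h f c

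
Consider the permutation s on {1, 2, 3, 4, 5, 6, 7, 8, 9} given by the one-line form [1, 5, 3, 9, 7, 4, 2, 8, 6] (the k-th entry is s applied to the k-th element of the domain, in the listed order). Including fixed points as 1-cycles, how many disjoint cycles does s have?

5

The cycle decomposition is (1)(2, 5, 7)(3)(4, 9, 6)(8), which has 5 cycles (counting 1-cycles).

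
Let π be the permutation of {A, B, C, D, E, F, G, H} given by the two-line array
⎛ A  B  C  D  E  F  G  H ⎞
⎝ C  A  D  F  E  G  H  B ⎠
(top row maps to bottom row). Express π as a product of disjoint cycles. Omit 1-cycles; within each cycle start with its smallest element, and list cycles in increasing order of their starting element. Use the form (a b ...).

(A C D F G H B)

Iterating π from A gives A → C → D → F → G → H → B → A; that is the 7-cycle (A C D F G H B).
Continuing from each remaining unvisited element yields (A C D F G H B).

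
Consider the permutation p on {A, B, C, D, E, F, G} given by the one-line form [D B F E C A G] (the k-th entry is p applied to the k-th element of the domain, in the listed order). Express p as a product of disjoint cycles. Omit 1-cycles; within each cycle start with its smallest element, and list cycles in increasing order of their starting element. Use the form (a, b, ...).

Iterating p from A gives A → D → E → C → F → A; that is the 5-cycle (A, D, E, C, F).
Continuing from each remaining unvisited element yields (A, D, E, C, F).

(A, D, E, C, F)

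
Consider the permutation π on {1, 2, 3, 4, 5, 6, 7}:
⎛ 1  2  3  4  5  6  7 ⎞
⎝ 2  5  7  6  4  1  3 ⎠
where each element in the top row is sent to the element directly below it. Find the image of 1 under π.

The entry below 1 in the array is 2, so π(1) = 2.

2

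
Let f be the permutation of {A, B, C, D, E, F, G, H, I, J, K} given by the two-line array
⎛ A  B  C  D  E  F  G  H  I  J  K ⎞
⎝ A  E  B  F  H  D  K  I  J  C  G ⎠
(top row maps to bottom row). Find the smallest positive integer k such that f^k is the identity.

Decomposing into disjoint cycles gives cycle lengths 6, 2, 2, 1.
Since disjoint cycles commute, ord(f) = lcm(6, 2, 2) = 6.

6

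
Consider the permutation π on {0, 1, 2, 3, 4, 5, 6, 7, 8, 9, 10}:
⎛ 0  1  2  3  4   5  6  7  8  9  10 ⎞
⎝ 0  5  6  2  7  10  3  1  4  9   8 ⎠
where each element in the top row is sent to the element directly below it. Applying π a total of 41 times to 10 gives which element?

5

Tracing 10 → 8 → … returns to 10 after 6 steps, so 10 lies in a 6-cycle (1, 5, 10, 8, 4, 7).
Powers repeat with period 6 on this cycle, and 41 mod 6 = 5, so π^41(10) = π^5(10).
Advancing 5 steps from 10: 10 → 8 → 4 → 7 → 1 → 5.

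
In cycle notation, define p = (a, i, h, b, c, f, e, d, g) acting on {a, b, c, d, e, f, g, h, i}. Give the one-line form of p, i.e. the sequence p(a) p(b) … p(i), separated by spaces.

i c f g d e a b h

Each element maps to the next entry in its cycle (wrapping to the front): a→i, b→c, c→f, d→g, e→d, f→e, g→a, h→b, i→h.
So the one-line form is i c f g d e a b h.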